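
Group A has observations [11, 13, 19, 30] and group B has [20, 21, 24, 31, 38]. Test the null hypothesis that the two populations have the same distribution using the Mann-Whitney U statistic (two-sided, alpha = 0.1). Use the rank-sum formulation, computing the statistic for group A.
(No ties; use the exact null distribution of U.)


Step 1: Combine and sort all 9 observations; assign midranks.
sorted (value, group): (11,X), (13,X), (19,X), (20,Y), (21,Y), (24,Y), (30,X), (31,Y), (38,Y)
ranks: 11->1, 13->2, 19->3, 20->4, 21->5, 24->6, 30->7, 31->8, 38->9
Step 2: Rank sum for X: R1 = 1 + 2 + 3 + 7 = 13.
Step 3: U_X = R1 - n1(n1+1)/2 = 13 - 4*5/2 = 13 - 10 = 3.
       U_Y = n1*n2 - U_X = 20 - 3 = 17.
Step 4: No ties, so the exact null distribution of U (based on enumerating the C(9,4) = 126 equally likely rank assignments) gives the two-sided p-value.
Step 5: p-value = 0.111111; compare to alpha = 0.1. fail to reject H0.

U_X = 3, p = 0.111111, fail to reject H0 at alpha = 0.1.


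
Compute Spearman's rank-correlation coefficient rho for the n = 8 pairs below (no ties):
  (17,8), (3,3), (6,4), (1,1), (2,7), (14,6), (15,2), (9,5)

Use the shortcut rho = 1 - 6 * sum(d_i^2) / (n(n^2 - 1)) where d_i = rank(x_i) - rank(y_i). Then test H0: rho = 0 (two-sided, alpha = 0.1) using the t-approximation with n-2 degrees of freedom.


Step 1: Rank x and y separately (midranks; no ties here).
rank(x): 17->8, 3->3, 6->4, 1->1, 2->2, 14->6, 15->7, 9->5
rank(y): 8->8, 3->3, 4->4, 1->1, 7->7, 6->6, 2->2, 5->5
Step 2: d_i = R_x(i) - R_y(i); compute d_i^2.
  (8-8)^2=0, (3-3)^2=0, (4-4)^2=0, (1-1)^2=0, (2-7)^2=25, (6-6)^2=0, (7-2)^2=25, (5-5)^2=0
sum(d^2) = 50.
Step 3: rho = 1 - 6*50 / (8*(8^2 - 1)) = 1 - 300/504 = 0.404762.
Step 4: Under H0, t = rho * sqrt((n-2)/(1-rho^2)) = 1.0842 ~ t(6).
Step 5: Two-sided p-value from the t-distribution with 6 df = 0.319889.
Step 6: alpha = 0.1. fail to reject H0.

rho = 0.4048, p = 0.319889, fail to reject H0 at alpha = 0.1.


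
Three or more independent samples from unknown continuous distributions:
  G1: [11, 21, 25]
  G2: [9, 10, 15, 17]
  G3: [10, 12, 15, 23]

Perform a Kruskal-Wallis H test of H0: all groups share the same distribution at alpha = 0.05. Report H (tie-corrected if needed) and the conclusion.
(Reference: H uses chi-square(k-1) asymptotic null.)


Step 1: Combine all N = 11 observations and assign midranks.
sorted (value, group, rank): (9,G2,1), (10,G2,2.5), (10,G3,2.5), (11,G1,4), (12,G3,5), (15,G2,6.5), (15,G3,6.5), (17,G2,8), (21,G1,9), (23,G3,10), (25,G1,11)
Step 2: Sum ranks within each group.
R_1 = 24 (n_1 = 3)
R_2 = 18 (n_2 = 4)
R_3 = 24 (n_3 = 4)
Step 3: H = 12/(N(N+1)) * sum(R_i^2/n_i) - 3(N+1)
     = 12/(11*12) * (24^2/3 + 18^2/4 + 24^2/4) - 3*12
     = 0.090909 * 417 - 36
     = 1.909091.
Step 4: Ties present; correction factor C = 1 - 12/(11^3 - 11) = 0.990909. Corrected H = 1.909091 / 0.990909 = 1.926606.
Step 5: Under H0, H ~ chi^2(2); p-value = 0.381630.
Step 6: alpha = 0.05. fail to reject H0.

H = 1.9266, df = 2, p = 0.381630, fail to reject H0.


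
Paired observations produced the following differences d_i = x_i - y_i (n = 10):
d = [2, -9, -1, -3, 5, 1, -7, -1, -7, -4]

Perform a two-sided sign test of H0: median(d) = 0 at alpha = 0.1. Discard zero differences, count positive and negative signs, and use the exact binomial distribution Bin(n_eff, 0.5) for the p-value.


Step 1: Discard zero differences. Original n = 10; n_eff = number of nonzero differences = 10.
Nonzero differences (with sign): +2, -9, -1, -3, +5, +1, -7, -1, -7, -4
Step 2: Count signs: positive = 3, negative = 7.
Step 3: Under H0: P(positive) = 0.5, so the number of positives S ~ Bin(10, 0.5).
Step 4: Two-sided exact p-value = sum of Bin(10,0.5) probabilities at or below the observed probability = 0.343750.
Step 5: alpha = 0.1. fail to reject H0.

n_eff = 10, pos = 3, neg = 7, p = 0.343750, fail to reject H0.


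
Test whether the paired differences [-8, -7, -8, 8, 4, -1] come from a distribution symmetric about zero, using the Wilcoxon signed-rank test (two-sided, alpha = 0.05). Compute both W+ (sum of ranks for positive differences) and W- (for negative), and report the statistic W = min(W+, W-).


Step 1: Drop any zero differences (none here) and take |d_i|.
|d| = [8, 7, 8, 8, 4, 1]
Step 2: Midrank |d_i| (ties get averaged ranks).
ranks: |8|->5, |7|->3, |8|->5, |8|->5, |4|->2, |1|->1
Step 3: Attach original signs; sum ranks with positive sign and with negative sign.
W+ = 5 + 2 = 7
W- = 5 + 3 + 5 + 1 = 14
(Check: W+ + W- = 21 should equal n(n+1)/2 = 21.)
Step 4: Test statistic W = min(W+, W-) = 7.
Step 5: Ties in |d|, so use the tie-corrected normal approximation.
        E[W] = n(n+1)/4 = 6*7/4 = 10.5.
        Tie groups: |d|=8 (t=3); sum(t^3 - t) = 24.
        Var[W] = n(n+1)(2n+1)/24 - sum(t^3-t)/48 = 546/24 - 24/48 = 22.25.
        z = (W - E[W]) / sqrt(Var[W]) = (7 - 10.5) / 4.7170 = -0.7420.
        Two-sided p = 2*Phi(z) = 0.458088.
Step 6: alpha = 0.05. fail to reject H0.

W+ = 7, W- = 14, W = min = 7, p = 0.458088, fail to reject H0.


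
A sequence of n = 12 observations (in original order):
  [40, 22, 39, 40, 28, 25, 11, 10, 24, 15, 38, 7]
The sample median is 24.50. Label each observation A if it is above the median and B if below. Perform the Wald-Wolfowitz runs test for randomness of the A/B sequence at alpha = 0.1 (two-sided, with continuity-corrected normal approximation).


Step 1: Compute median = 24.50; label A = above, B = below.
Labels in order: ABAAAABBBBAB  (n_A = 6, n_B = 6)
Step 2: Count runs R = 6.
Step 3: Under H0 (random ordering), E[R] = 2*n_A*n_B/(n_A+n_B) + 1 = 2*6*6/12 + 1 = 7.0000.
        Var[R] = 2*n_A*n_B*(2*n_A*n_B - n_A - n_B) / ((n_A+n_B)^2 * (n_A+n_B-1)) = 4320/1584 = 2.7273.
        SD[R] = 1.6514.
Step 4: Continuity-corrected z = (R + 0.5 - E[R]) / SD[R] = (6 + 0.5 - 7.0000) / 1.6514 = -0.3028.
Step 5: Two-sided p-value via normal approximation = 2*(1 - Phi(|z|)) = 0.762069.
Step 6: alpha = 0.1. fail to reject H0.

R = 6, z = -0.3028, p = 0.762069, fail to reject H0.


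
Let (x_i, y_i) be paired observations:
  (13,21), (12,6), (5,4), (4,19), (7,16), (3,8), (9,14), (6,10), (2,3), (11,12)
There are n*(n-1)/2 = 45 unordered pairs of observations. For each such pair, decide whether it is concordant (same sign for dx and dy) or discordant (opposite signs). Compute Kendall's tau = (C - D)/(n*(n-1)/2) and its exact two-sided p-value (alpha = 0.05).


Step 1: Enumerate the 45 unordered pairs (i,j) with i<j and classify each by sign(x_j-x_i) * sign(y_j-y_i).
  (1,2):dx=-1,dy=-15->C; (1,3):dx=-8,dy=-17->C; (1,4):dx=-9,dy=-2->C; (1,5):dx=-6,dy=-5->C
  (1,6):dx=-10,dy=-13->C; (1,7):dx=-4,dy=-7->C; (1,8):dx=-7,dy=-11->C; (1,9):dx=-11,dy=-18->C
  (1,10):dx=-2,dy=-9->C; (2,3):dx=-7,dy=-2->C; (2,4):dx=-8,dy=+13->D; (2,5):dx=-5,dy=+10->D
  (2,6):dx=-9,dy=+2->D; (2,7):dx=-3,dy=+8->D; (2,8):dx=-6,dy=+4->D; (2,9):dx=-10,dy=-3->C
  (2,10):dx=-1,dy=+6->D; (3,4):dx=-1,dy=+15->D; (3,5):dx=+2,dy=+12->C; (3,6):dx=-2,dy=+4->D
  (3,7):dx=+4,dy=+10->C; (3,8):dx=+1,dy=+6->C; (3,9):dx=-3,dy=-1->C; (3,10):dx=+6,dy=+8->C
  (4,5):dx=+3,dy=-3->D; (4,6):dx=-1,dy=-11->C; (4,7):dx=+5,dy=-5->D; (4,8):dx=+2,dy=-9->D
  (4,9):dx=-2,dy=-16->C; (4,10):dx=+7,dy=-7->D; (5,6):dx=-4,dy=-8->C; (5,7):dx=+2,dy=-2->D
  (5,8):dx=-1,dy=-6->C; (5,9):dx=-5,dy=-13->C; (5,10):dx=+4,dy=-4->D; (6,7):dx=+6,dy=+6->C
  (6,8):dx=+3,dy=+2->C; (6,9):dx=-1,dy=-5->C; (6,10):dx=+8,dy=+4->C; (7,8):dx=-3,dy=-4->C
  (7,9):dx=-7,dy=-11->C; (7,10):dx=+2,dy=-2->D; (8,9):dx=-4,dy=-7->C; (8,10):dx=+5,dy=+2->C
  (9,10):dx=+9,dy=+9->C
Step 2: C = 30, D = 15, total pairs = 45.
Step 3: tau = (C - D)/(n(n-1)/2) = (30 - 15)/45 = 0.333333.
Step 4: Exact two-sided p-value (enumerate n! = 3628800 permutations of y under H0): p = 0.216373.
Step 5: alpha = 0.05. fail to reject H0.

tau_b = 0.3333 (C=30, D=15), p = 0.216373, fail to reject H0.


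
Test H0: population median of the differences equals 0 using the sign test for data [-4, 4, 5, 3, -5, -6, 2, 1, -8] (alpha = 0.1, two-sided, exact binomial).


Step 1: Discard zero differences. Original n = 9; n_eff = number of nonzero differences = 9.
Nonzero differences (with sign): -4, +4, +5, +3, -5, -6, +2, +1, -8
Step 2: Count signs: positive = 5, negative = 4.
Step 3: Under H0: P(positive) = 0.5, so the number of positives S ~ Bin(9, 0.5).
Step 4: Two-sided exact p-value = sum of Bin(9,0.5) probabilities at or below the observed probability = 1.000000.
Step 5: alpha = 0.1. fail to reject H0.

n_eff = 9, pos = 5, neg = 4, p = 1.000000, fail to reject H0.


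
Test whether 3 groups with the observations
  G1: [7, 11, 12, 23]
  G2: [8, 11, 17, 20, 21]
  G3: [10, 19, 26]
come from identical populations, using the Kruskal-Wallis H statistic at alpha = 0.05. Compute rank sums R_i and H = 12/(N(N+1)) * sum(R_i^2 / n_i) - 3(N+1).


Step 1: Combine all N = 12 observations and assign midranks.
sorted (value, group, rank): (7,G1,1), (8,G2,2), (10,G3,3), (11,G1,4.5), (11,G2,4.5), (12,G1,6), (17,G2,7), (19,G3,8), (20,G2,9), (21,G2,10), (23,G1,11), (26,G3,12)
Step 2: Sum ranks within each group.
R_1 = 22.5 (n_1 = 4)
R_2 = 32.5 (n_2 = 5)
R_3 = 23 (n_3 = 3)
Step 3: H = 12/(N(N+1)) * sum(R_i^2/n_i) - 3(N+1)
     = 12/(12*13) * (22.5^2/4 + 32.5^2/5 + 23^2/3) - 3*13
     = 0.076923 * 514.146 - 39
     = 0.549679.
Step 4: Ties present; correction factor C = 1 - 6/(12^3 - 12) = 0.996503. Corrected H = 0.549679 / 0.996503 = 0.551608.
Step 5: Under H0, H ~ chi^2(2); p-value = 0.758962.
Step 6: alpha = 0.05. fail to reject H0.

H = 0.5516, df = 2, p = 0.758962, fail to reject H0.


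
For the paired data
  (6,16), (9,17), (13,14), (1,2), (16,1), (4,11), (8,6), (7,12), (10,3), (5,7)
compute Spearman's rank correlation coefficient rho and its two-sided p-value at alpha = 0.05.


Step 1: Rank x and y separately (midranks; no ties here).
rank(x): 6->4, 9->7, 13->9, 1->1, 16->10, 4->2, 8->6, 7->5, 10->8, 5->3
rank(y): 16->9, 17->10, 14->8, 2->2, 1->1, 11->6, 6->4, 12->7, 3->3, 7->5
Step 2: d_i = R_x(i) - R_y(i); compute d_i^2.
  (4-9)^2=25, (7-10)^2=9, (9-8)^2=1, (1-2)^2=1, (10-1)^2=81, (2-6)^2=16, (6-4)^2=4, (5-7)^2=4, (8-3)^2=25, (3-5)^2=4
sum(d^2) = 170.
Step 3: rho = 1 - 6*170 / (10*(10^2 - 1)) = 1 - 1020/990 = -0.030303.
Step 4: Under H0, t = rho * sqrt((n-2)/(1-rho^2)) = -0.0857 ~ t(8).
Step 5: Two-sided p-value from the t-distribution with 8 df = 0.933773.
Step 6: alpha = 0.05. fail to reject H0.

rho = -0.0303, p = 0.933773, fail to reject H0 at alpha = 0.05.


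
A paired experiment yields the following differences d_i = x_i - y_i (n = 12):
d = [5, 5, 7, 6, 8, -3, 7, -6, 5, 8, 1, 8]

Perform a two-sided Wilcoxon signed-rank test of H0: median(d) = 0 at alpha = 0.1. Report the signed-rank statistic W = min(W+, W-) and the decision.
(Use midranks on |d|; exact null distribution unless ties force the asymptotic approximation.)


Step 1: Drop any zero differences (none here) and take |d_i|.
|d| = [5, 5, 7, 6, 8, 3, 7, 6, 5, 8, 1, 8]
Step 2: Midrank |d_i| (ties get averaged ranks).
ranks: |5|->4, |5|->4, |7|->8.5, |6|->6.5, |8|->11, |3|->2, |7|->8.5, |6|->6.5, |5|->4, |8|->11, |1|->1, |8|->11
Step 3: Attach original signs; sum ranks with positive sign and with negative sign.
W+ = 4 + 4 + 8.5 + 6.5 + 11 + 8.5 + 4 + 11 + 1 + 11 = 69.5
W- = 2 + 6.5 = 8.5
(Check: W+ + W- = 78 should equal n(n+1)/2 = 78.)
Step 4: Test statistic W = min(W+, W-) = 8.5.
Step 5: Ties in |d|, so use the tie-corrected normal approximation.
        E[W] = n(n+1)/4 = 12*13/4 = 39.
        Tie groups: |d|=5 (t=3), |d|=6 (t=2), |d|=7 (t=2), |d|=8 (t=3); sum(t^3 - t) = 60.
        Var[W] = n(n+1)(2n+1)/24 - sum(t^3-t)/48 = 3900/24 - 60/48 = 161.25.
        z = (W - E[W]) / sqrt(Var[W]) = (8.5 - 39) / 12.6984 = -2.4019.
        Two-sided p = 2*Phi(z) = 0.016311.
Step 6: alpha = 0.1. reject H0.

W+ = 69.5, W- = 8.5, W = min = 8.5, p = 0.016311, reject H0.


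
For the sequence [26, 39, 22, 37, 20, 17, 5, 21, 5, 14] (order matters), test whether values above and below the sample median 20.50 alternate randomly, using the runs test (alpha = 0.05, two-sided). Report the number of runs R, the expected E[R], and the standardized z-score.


Step 1: Compute median = 20.50; label A = above, B = below.
Labels in order: AAAABBBABB  (n_A = 5, n_B = 5)
Step 2: Count runs R = 4.
Step 3: Under H0 (random ordering), E[R] = 2*n_A*n_B/(n_A+n_B) + 1 = 2*5*5/10 + 1 = 6.0000.
        Var[R] = 2*n_A*n_B*(2*n_A*n_B - n_A - n_B) / ((n_A+n_B)^2 * (n_A+n_B-1)) = 2000/900 = 2.2222.
        SD[R] = 1.4907.
Step 4: Continuity-corrected z = (R + 0.5 - E[R]) / SD[R] = (4 + 0.5 - 6.0000) / 1.4907 = -1.0062.
Step 5: Two-sided p-value via normal approximation = 2*(1 - Phi(|z|)) = 0.314305.
Step 6: alpha = 0.05. fail to reject H0.

R = 4, z = -1.0062, p = 0.314305, fail to reject H0.


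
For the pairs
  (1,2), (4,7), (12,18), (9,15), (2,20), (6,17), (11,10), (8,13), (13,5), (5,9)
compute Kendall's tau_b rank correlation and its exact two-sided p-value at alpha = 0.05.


Step 1: Enumerate the 45 unordered pairs (i,j) with i<j and classify each by sign(x_j-x_i) * sign(y_j-y_i).
  (1,2):dx=+3,dy=+5->C; (1,3):dx=+11,dy=+16->C; (1,4):dx=+8,dy=+13->C; (1,5):dx=+1,dy=+18->C
  (1,6):dx=+5,dy=+15->C; (1,7):dx=+10,dy=+8->C; (1,8):dx=+7,dy=+11->C; (1,9):dx=+12,dy=+3->C
  (1,10):dx=+4,dy=+7->C; (2,3):dx=+8,dy=+11->C; (2,4):dx=+5,dy=+8->C; (2,5):dx=-2,dy=+13->D
  (2,6):dx=+2,dy=+10->C; (2,7):dx=+7,dy=+3->C; (2,8):dx=+4,dy=+6->C; (2,9):dx=+9,dy=-2->D
  (2,10):dx=+1,dy=+2->C; (3,4):dx=-3,dy=-3->C; (3,5):dx=-10,dy=+2->D; (3,6):dx=-6,dy=-1->C
  (3,7):dx=-1,dy=-8->C; (3,8):dx=-4,dy=-5->C; (3,9):dx=+1,dy=-13->D; (3,10):dx=-7,dy=-9->C
  (4,5):dx=-7,dy=+5->D; (4,6):dx=-3,dy=+2->D; (4,7):dx=+2,dy=-5->D; (4,8):dx=-1,dy=-2->C
  (4,9):dx=+4,dy=-10->D; (4,10):dx=-4,dy=-6->C; (5,6):dx=+4,dy=-3->D; (5,7):dx=+9,dy=-10->D
  (5,8):dx=+6,dy=-7->D; (5,9):dx=+11,dy=-15->D; (5,10):dx=+3,dy=-11->D; (6,7):dx=+5,dy=-7->D
  (6,8):dx=+2,dy=-4->D; (6,9):dx=+7,dy=-12->D; (6,10):dx=-1,dy=-8->C; (7,8):dx=-3,dy=+3->D
  (7,9):dx=+2,dy=-5->D; (7,10):dx=-6,dy=-1->C; (8,9):dx=+5,dy=-8->D; (8,10):dx=-3,dy=-4->C
  (9,10):dx=-8,dy=+4->D
Step 2: C = 25, D = 20, total pairs = 45.
Step 3: tau = (C - D)/(n(n-1)/2) = (25 - 20)/45 = 0.111111.
Step 4: Exact two-sided p-value (enumerate n! = 3628800 permutations of y under H0): p = 0.727490.
Step 5: alpha = 0.05. fail to reject H0.

tau_b = 0.1111 (C=25, D=20), p = 0.727490, fail to reject H0.


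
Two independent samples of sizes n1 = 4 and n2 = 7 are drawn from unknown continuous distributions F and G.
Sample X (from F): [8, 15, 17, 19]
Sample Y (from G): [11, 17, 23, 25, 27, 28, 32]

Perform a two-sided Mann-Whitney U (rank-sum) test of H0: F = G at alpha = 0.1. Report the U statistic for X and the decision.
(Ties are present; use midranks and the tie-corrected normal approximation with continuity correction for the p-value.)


Step 1: Combine and sort all 11 observations; assign midranks.
sorted (value, group): (8,X), (11,Y), (15,X), (17,X), (17,Y), (19,X), (23,Y), (25,Y), (27,Y), (28,Y), (32,Y)
ranks: 8->1, 11->2, 15->3, 17->4.5, 17->4.5, 19->6, 23->7, 25->8, 27->9, 28->10, 32->11
Step 2: Rank sum for X: R1 = 1 + 3 + 4.5 + 6 = 14.5.
Step 3: U_X = R1 - n1(n1+1)/2 = 14.5 - 4*5/2 = 14.5 - 10 = 4.5.
       U_Y = n1*n2 - U_X = 28 - 4.5 = 23.5.
Step 4: Ties are present, so use the tie-corrected normal approximation (with continuity correction) for the p-value.
Step 5: p-value = 0.088247; compare to alpha = 0.1. reject H0.

U_X = 4.5, p = 0.088247, reject H0 at alpha = 0.1.


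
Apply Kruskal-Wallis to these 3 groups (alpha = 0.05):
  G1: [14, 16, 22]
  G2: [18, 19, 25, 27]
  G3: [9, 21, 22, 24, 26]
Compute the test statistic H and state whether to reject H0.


Step 1: Combine all N = 12 observations and assign midranks.
sorted (value, group, rank): (9,G3,1), (14,G1,2), (16,G1,3), (18,G2,4), (19,G2,5), (21,G3,6), (22,G1,7.5), (22,G3,7.5), (24,G3,9), (25,G2,10), (26,G3,11), (27,G2,12)
Step 2: Sum ranks within each group.
R_1 = 12.5 (n_1 = 3)
R_2 = 31 (n_2 = 4)
R_3 = 34.5 (n_3 = 5)
Step 3: H = 12/(N(N+1)) * sum(R_i^2/n_i) - 3(N+1)
     = 12/(12*13) * (12.5^2/3 + 31^2/4 + 34.5^2/5) - 3*13
     = 0.076923 * 530.383 - 39
     = 1.798718.
Step 4: Ties present; correction factor C = 1 - 6/(12^3 - 12) = 0.996503. Corrected H = 1.798718 / 0.996503 = 1.805029.
Step 5: Under H0, H ~ chi^2(2); p-value = 0.405549.
Step 6: alpha = 0.05. fail to reject H0.

H = 1.8050, df = 2, p = 0.405549, fail to reject H0.


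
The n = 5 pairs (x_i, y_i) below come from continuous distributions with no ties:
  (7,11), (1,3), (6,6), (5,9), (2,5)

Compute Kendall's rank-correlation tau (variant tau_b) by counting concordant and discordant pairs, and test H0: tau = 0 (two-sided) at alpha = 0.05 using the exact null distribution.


Step 1: Enumerate the 10 unordered pairs (i,j) with i<j and classify each by sign(x_j-x_i) * sign(y_j-y_i).
  (1,2):dx=-6,dy=-8->C; (1,3):dx=-1,dy=-5->C; (1,4):dx=-2,dy=-2->C; (1,5):dx=-5,dy=-6->C
  (2,3):dx=+5,dy=+3->C; (2,4):dx=+4,dy=+6->C; (2,5):dx=+1,dy=+2->C; (3,4):dx=-1,dy=+3->D
  (3,5):dx=-4,dy=-1->C; (4,5):dx=-3,dy=-4->C
Step 2: C = 9, D = 1, total pairs = 10.
Step 3: tau = (C - D)/(n(n-1)/2) = (9 - 1)/10 = 0.800000.
Step 4: Exact two-sided p-value (enumerate n! = 120 permutations of y under H0): p = 0.083333.
Step 5: alpha = 0.05. fail to reject H0.

tau_b = 0.8000 (C=9, D=1), p = 0.083333, fail to reject H0.


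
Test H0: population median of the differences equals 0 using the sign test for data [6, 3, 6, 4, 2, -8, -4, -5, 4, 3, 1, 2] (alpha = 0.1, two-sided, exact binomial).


Step 1: Discard zero differences. Original n = 12; n_eff = number of nonzero differences = 12.
Nonzero differences (with sign): +6, +3, +6, +4, +2, -8, -4, -5, +4, +3, +1, +2
Step 2: Count signs: positive = 9, negative = 3.
Step 3: Under H0: P(positive) = 0.5, so the number of positives S ~ Bin(12, 0.5).
Step 4: Two-sided exact p-value = sum of Bin(12,0.5) probabilities at or below the observed probability = 0.145996.
Step 5: alpha = 0.1. fail to reject H0.

n_eff = 12, pos = 9, neg = 3, p = 0.145996, fail to reject H0.


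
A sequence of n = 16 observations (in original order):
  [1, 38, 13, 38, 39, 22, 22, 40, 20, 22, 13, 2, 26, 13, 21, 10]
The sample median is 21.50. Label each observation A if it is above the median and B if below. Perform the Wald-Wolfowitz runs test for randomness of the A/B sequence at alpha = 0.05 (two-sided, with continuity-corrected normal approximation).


Step 1: Compute median = 21.50; label A = above, B = below.
Labels in order: BABAAAAABABBABBB  (n_A = 8, n_B = 8)
Step 2: Count runs R = 9.
Step 3: Under H0 (random ordering), E[R] = 2*n_A*n_B/(n_A+n_B) + 1 = 2*8*8/16 + 1 = 9.0000.
        Var[R] = 2*n_A*n_B*(2*n_A*n_B - n_A - n_B) / ((n_A+n_B)^2 * (n_A+n_B-1)) = 14336/3840 = 3.7333.
        SD[R] = 1.9322.
Step 4: R = E[R], so z = 0 with no continuity correction.
Step 5: Two-sided p-value via normal approximation = 2*(1 - Phi(|z|)) = 1.000000.
Step 6: alpha = 0.05. fail to reject H0.

R = 9, z = 0.0000, p = 1.000000, fail to reject H0.


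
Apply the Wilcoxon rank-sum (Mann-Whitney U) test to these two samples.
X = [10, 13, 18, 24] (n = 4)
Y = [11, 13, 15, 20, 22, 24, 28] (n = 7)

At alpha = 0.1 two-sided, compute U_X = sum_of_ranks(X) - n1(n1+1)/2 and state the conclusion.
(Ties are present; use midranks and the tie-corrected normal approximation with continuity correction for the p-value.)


Step 1: Combine and sort all 11 observations; assign midranks.
sorted (value, group): (10,X), (11,Y), (13,X), (13,Y), (15,Y), (18,X), (20,Y), (22,Y), (24,X), (24,Y), (28,Y)
ranks: 10->1, 11->2, 13->3.5, 13->3.5, 15->5, 18->6, 20->7, 22->8, 24->9.5, 24->9.5, 28->11
Step 2: Rank sum for X: R1 = 1 + 3.5 + 6 + 9.5 = 20.
Step 3: U_X = R1 - n1(n1+1)/2 = 20 - 4*5/2 = 20 - 10 = 10.
       U_Y = n1*n2 - U_X = 28 - 10 = 18.
Step 4: Ties are present, so use the tie-corrected normal approximation (with continuity correction) for the p-value.
Step 5: p-value = 0.506393; compare to alpha = 0.1. fail to reject H0.

U_X = 10, p = 0.506393, fail to reject H0 at alpha = 0.1.


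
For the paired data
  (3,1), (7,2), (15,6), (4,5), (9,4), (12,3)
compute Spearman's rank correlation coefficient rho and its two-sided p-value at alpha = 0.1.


Step 1: Rank x and y separately (midranks; no ties here).
rank(x): 3->1, 7->3, 15->6, 4->2, 9->4, 12->5
rank(y): 1->1, 2->2, 6->6, 5->5, 4->4, 3->3
Step 2: d_i = R_x(i) - R_y(i); compute d_i^2.
  (1-1)^2=0, (3-2)^2=1, (6-6)^2=0, (2-5)^2=9, (4-4)^2=0, (5-3)^2=4
sum(d^2) = 14.
Step 3: rho = 1 - 6*14 / (6*(6^2 - 1)) = 1 - 84/210 = 0.600000.
Step 4: Under H0, t = rho * sqrt((n-2)/(1-rho^2)) = 1.5000 ~ t(4).
Step 5: Two-sided p-value from the t-distribution with 4 df = 0.208000.
Step 6: alpha = 0.1. fail to reject H0.

rho = 0.6000, p = 0.208000, fail to reject H0 at alpha = 0.1.


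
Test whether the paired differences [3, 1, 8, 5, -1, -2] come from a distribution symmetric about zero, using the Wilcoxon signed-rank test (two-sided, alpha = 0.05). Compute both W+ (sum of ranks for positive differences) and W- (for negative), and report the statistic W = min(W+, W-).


Step 1: Drop any zero differences (none here) and take |d_i|.
|d| = [3, 1, 8, 5, 1, 2]
Step 2: Midrank |d_i| (ties get averaged ranks).
ranks: |3|->4, |1|->1.5, |8|->6, |5|->5, |1|->1.5, |2|->3
Step 3: Attach original signs; sum ranks with positive sign and with negative sign.
W+ = 4 + 1.5 + 6 + 5 = 16.5
W- = 1.5 + 3 = 4.5
(Check: W+ + W- = 21 should equal n(n+1)/2 = 21.)
Step 4: Test statistic W = min(W+, W-) = 4.5.
Step 5: Ties in |d|, so use the tie-corrected normal approximation.
        E[W] = n(n+1)/4 = 6*7/4 = 10.5.
        Tie groups: |d|=1 (t=2); sum(t^3 - t) = 6.
        Var[W] = n(n+1)(2n+1)/24 - sum(t^3-t)/48 = 546/24 - 6/48 = 22.625.
        z = (W - E[W]) / sqrt(Var[W]) = (4.5 - 10.5) / 4.7566 = -1.2614.
        Two-sided p = 2*Phi(z) = 0.207160.
Step 6: alpha = 0.05. fail to reject H0.

W+ = 16.5, W- = 4.5, W = min = 4.5, p = 0.207160, fail to reject H0.


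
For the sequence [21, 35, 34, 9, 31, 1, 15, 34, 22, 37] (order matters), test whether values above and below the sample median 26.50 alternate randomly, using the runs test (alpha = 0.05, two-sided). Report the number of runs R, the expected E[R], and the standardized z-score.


Step 1: Compute median = 26.50; label A = above, B = below.
Labels in order: BAABABBABA  (n_A = 5, n_B = 5)
Step 2: Count runs R = 8.
Step 3: Under H0 (random ordering), E[R] = 2*n_A*n_B/(n_A+n_B) + 1 = 2*5*5/10 + 1 = 6.0000.
        Var[R] = 2*n_A*n_B*(2*n_A*n_B - n_A - n_B) / ((n_A+n_B)^2 * (n_A+n_B-1)) = 2000/900 = 2.2222.
        SD[R] = 1.4907.
Step 4: Continuity-corrected z = (R - 0.5 - E[R]) / SD[R] = (8 - 0.5 - 6.0000) / 1.4907 = 1.0062.
Step 5: Two-sided p-value via normal approximation = 2*(1 - Phi(|z|)) = 0.314305.
Step 6: alpha = 0.05. fail to reject H0.

R = 8, z = 1.0062, p = 0.314305, fail to reject H0.


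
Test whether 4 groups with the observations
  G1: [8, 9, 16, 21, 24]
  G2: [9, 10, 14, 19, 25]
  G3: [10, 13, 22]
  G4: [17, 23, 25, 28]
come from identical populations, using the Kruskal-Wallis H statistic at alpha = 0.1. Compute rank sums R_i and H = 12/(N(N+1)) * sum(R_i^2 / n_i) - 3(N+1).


Step 1: Combine all N = 17 observations and assign midranks.
sorted (value, group, rank): (8,G1,1), (9,G1,2.5), (9,G2,2.5), (10,G2,4.5), (10,G3,4.5), (13,G3,6), (14,G2,7), (16,G1,8), (17,G4,9), (19,G2,10), (21,G1,11), (22,G3,12), (23,G4,13), (24,G1,14), (25,G2,15.5), (25,G4,15.5), (28,G4,17)
Step 2: Sum ranks within each group.
R_1 = 36.5 (n_1 = 5)
R_2 = 39.5 (n_2 = 5)
R_3 = 22.5 (n_3 = 3)
R_4 = 54.5 (n_4 = 4)
Step 3: H = 12/(N(N+1)) * sum(R_i^2/n_i) - 3(N+1)
     = 12/(17*18) * (36.5^2/5 + 39.5^2/5 + 22.5^2/3 + 54.5^2/4) - 3*18
     = 0.039216 * 1489.81 - 54
     = 4.424020.
Step 4: Ties present; correction factor C = 1 - 18/(17^3 - 17) = 0.996324. Corrected H = 4.424020 / 0.996324 = 4.440344.
Step 5: Under H0, H ~ chi^2(3); p-value = 0.217674.
Step 6: alpha = 0.1. fail to reject H0.

H = 4.4403, df = 3, p = 0.217674, fail to reject H0.


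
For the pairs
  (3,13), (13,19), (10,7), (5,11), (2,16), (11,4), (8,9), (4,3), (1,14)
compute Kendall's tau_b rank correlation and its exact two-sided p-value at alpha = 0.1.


Step 1: Enumerate the 36 unordered pairs (i,j) with i<j and classify each by sign(x_j-x_i) * sign(y_j-y_i).
  (1,2):dx=+10,dy=+6->C; (1,3):dx=+7,dy=-6->D; (1,4):dx=+2,dy=-2->D; (1,5):dx=-1,dy=+3->D
  (1,6):dx=+8,dy=-9->D; (1,7):dx=+5,dy=-4->D; (1,8):dx=+1,dy=-10->D; (1,9):dx=-2,dy=+1->D
  (2,3):dx=-3,dy=-12->C; (2,4):dx=-8,dy=-8->C; (2,5):dx=-11,dy=-3->C; (2,6):dx=-2,dy=-15->C
  (2,7):dx=-5,dy=-10->C; (2,8):dx=-9,dy=-16->C; (2,9):dx=-12,dy=-5->C; (3,4):dx=-5,dy=+4->D
  (3,5):dx=-8,dy=+9->D; (3,6):dx=+1,dy=-3->D; (3,7):dx=-2,dy=+2->D; (3,8):dx=-6,dy=-4->C
  (3,9):dx=-9,dy=+7->D; (4,5):dx=-3,dy=+5->D; (4,6):dx=+6,dy=-7->D; (4,7):dx=+3,dy=-2->D
  (4,8):dx=-1,dy=-8->C; (4,9):dx=-4,dy=+3->D; (5,6):dx=+9,dy=-12->D; (5,7):dx=+6,dy=-7->D
  (5,8):dx=+2,dy=-13->D; (5,9):dx=-1,dy=-2->C; (6,7):dx=-3,dy=+5->D; (6,8):dx=-7,dy=-1->C
  (6,9):dx=-10,dy=+10->D; (7,8):dx=-4,dy=-6->C; (7,9):dx=-7,dy=+5->D; (8,9):dx=-3,dy=+11->D
Step 2: C = 13, D = 23, total pairs = 36.
Step 3: tau = (C - D)/(n(n-1)/2) = (13 - 23)/36 = -0.277778.
Step 4: Exact two-sided p-value (enumerate n! = 362880 permutations of y under H0): p = 0.358488.
Step 5: alpha = 0.1. fail to reject H0.

tau_b = -0.2778 (C=13, D=23), p = 0.358488, fail to reject H0.


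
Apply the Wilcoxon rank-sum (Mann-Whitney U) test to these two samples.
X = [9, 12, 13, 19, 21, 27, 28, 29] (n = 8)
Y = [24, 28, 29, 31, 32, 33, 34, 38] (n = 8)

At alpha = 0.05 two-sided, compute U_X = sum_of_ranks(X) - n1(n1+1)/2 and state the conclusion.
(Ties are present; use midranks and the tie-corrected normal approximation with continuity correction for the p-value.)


Step 1: Combine and sort all 16 observations; assign midranks.
sorted (value, group): (9,X), (12,X), (13,X), (19,X), (21,X), (24,Y), (27,X), (28,X), (28,Y), (29,X), (29,Y), (31,Y), (32,Y), (33,Y), (34,Y), (38,Y)
ranks: 9->1, 12->2, 13->3, 19->4, 21->5, 24->6, 27->7, 28->8.5, 28->8.5, 29->10.5, 29->10.5, 31->12, 32->13, 33->14, 34->15, 38->16
Step 2: Rank sum for X: R1 = 1 + 2 + 3 + 4 + 5 + 7 + 8.5 + 10.5 = 41.
Step 3: U_X = R1 - n1(n1+1)/2 = 41 - 8*9/2 = 41 - 36 = 5.
       U_Y = n1*n2 - U_X = 64 - 5 = 59.
Step 4: Ties are present, so use the tie-corrected normal approximation (with continuity correction) for the p-value.
Step 5: p-value = 0.005317; compare to alpha = 0.05. reject H0.

U_X = 5, p = 0.005317, reject H0 at alpha = 0.05.


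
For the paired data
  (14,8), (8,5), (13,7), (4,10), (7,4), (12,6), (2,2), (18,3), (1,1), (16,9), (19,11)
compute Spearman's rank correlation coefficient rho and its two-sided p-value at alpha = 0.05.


Step 1: Rank x and y separately (midranks; no ties here).
rank(x): 14->8, 8->5, 13->7, 4->3, 7->4, 12->6, 2->2, 18->10, 1->1, 16->9, 19->11
rank(y): 8->8, 5->5, 7->7, 10->10, 4->4, 6->6, 2->2, 3->3, 1->1, 9->9, 11->11
Step 2: d_i = R_x(i) - R_y(i); compute d_i^2.
  (8-8)^2=0, (5-5)^2=0, (7-7)^2=0, (3-10)^2=49, (4-4)^2=0, (6-6)^2=0, (2-2)^2=0, (10-3)^2=49, (1-1)^2=0, (9-9)^2=0, (11-11)^2=0
sum(d^2) = 98.
Step 3: rho = 1 - 6*98 / (11*(11^2 - 1)) = 1 - 588/1320 = 0.554545.
Step 4: Under H0, t = rho * sqrt((n-2)/(1-rho^2)) = 1.9992 ~ t(9).
Step 5: Two-sided p-value from the t-distribution with 9 df = 0.076652.
Step 6: alpha = 0.05. fail to reject H0.

rho = 0.5545, p = 0.076652, fail to reject H0 at alpha = 0.05.


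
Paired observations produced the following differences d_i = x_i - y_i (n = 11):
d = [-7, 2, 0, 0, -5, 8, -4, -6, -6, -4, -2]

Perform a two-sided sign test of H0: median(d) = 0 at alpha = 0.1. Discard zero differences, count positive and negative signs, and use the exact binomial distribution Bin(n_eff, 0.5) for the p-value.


Step 1: Discard zero differences. Original n = 11; n_eff = number of nonzero differences = 9.
Nonzero differences (with sign): -7, +2, -5, +8, -4, -6, -6, -4, -2
Step 2: Count signs: positive = 2, negative = 7.
Step 3: Under H0: P(positive) = 0.5, so the number of positives S ~ Bin(9, 0.5).
Step 4: Two-sided exact p-value = sum of Bin(9,0.5) probabilities at or below the observed probability = 0.179688.
Step 5: alpha = 0.1. fail to reject H0.

n_eff = 9, pos = 2, neg = 7, p = 0.179688, fail to reject H0.


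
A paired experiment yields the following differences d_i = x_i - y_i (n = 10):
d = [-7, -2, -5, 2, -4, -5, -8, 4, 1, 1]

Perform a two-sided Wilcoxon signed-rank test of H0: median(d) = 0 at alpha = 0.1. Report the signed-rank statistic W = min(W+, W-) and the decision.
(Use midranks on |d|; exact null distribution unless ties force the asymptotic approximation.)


Step 1: Drop any zero differences (none here) and take |d_i|.
|d| = [7, 2, 5, 2, 4, 5, 8, 4, 1, 1]
Step 2: Midrank |d_i| (ties get averaged ranks).
ranks: |7|->9, |2|->3.5, |5|->7.5, |2|->3.5, |4|->5.5, |5|->7.5, |8|->10, |4|->5.5, |1|->1.5, |1|->1.5
Step 3: Attach original signs; sum ranks with positive sign and with negative sign.
W+ = 3.5 + 5.5 + 1.5 + 1.5 = 12
W- = 9 + 3.5 + 7.5 + 5.5 + 7.5 + 10 = 43
(Check: W+ + W- = 55 should equal n(n+1)/2 = 55.)
Step 4: Test statistic W = min(W+, W-) = 12.
Step 5: Ties in |d|, so use the tie-corrected normal approximation.
        E[W] = n(n+1)/4 = 10*11/4 = 27.5.
        Tie groups: |d|=1 (t=2), |d|=2 (t=2), |d|=4 (t=2), |d|=5 (t=2); sum(t^3 - t) = 24.
        Var[W] = n(n+1)(2n+1)/24 - sum(t^3-t)/48 = 2310/24 - 24/48 = 95.75.
        z = (W - E[W]) / sqrt(Var[W]) = (12 - 27.5) / 9.7852 = -1.5840.
        Two-sided p = 2*Phi(z) = 0.113188.
Step 6: alpha = 0.1. fail to reject H0.

W+ = 12, W- = 43, W = min = 12, p = 0.113188, fail to reject H0.


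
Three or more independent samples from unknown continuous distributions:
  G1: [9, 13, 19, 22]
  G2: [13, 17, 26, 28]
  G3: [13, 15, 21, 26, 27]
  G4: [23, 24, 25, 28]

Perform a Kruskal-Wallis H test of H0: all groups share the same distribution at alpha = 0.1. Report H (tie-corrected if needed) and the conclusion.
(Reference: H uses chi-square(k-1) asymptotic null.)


Step 1: Combine all N = 17 observations and assign midranks.
sorted (value, group, rank): (9,G1,1), (13,G1,3), (13,G2,3), (13,G3,3), (15,G3,5), (17,G2,6), (19,G1,7), (21,G3,8), (22,G1,9), (23,G4,10), (24,G4,11), (25,G4,12), (26,G2,13.5), (26,G3,13.5), (27,G3,15), (28,G2,16.5), (28,G4,16.5)
Step 2: Sum ranks within each group.
R_1 = 20 (n_1 = 4)
R_2 = 39 (n_2 = 4)
R_3 = 44.5 (n_3 = 5)
R_4 = 49.5 (n_4 = 4)
Step 3: H = 12/(N(N+1)) * sum(R_i^2/n_i) - 3(N+1)
     = 12/(17*18) * (20^2/4 + 39^2/4 + 44.5^2/5 + 49.5^2/4) - 3*18
     = 0.039216 * 1488.86 - 54
     = 4.386765.
Step 4: Ties present; correction factor C = 1 - 36/(17^3 - 17) = 0.992647. Corrected H = 4.386765 / 0.992647 = 4.419259.
Step 5: Under H0, H ~ chi^2(3); p-value = 0.219606.
Step 6: alpha = 0.1. fail to reject H0.

H = 4.4193, df = 3, p = 0.219606, fail to reject H0.


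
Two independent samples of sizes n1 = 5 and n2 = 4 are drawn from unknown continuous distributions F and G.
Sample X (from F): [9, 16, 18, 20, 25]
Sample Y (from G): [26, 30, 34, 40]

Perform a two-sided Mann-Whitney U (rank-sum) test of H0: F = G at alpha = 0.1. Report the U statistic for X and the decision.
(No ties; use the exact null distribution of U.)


Step 1: Combine and sort all 9 observations; assign midranks.
sorted (value, group): (9,X), (16,X), (18,X), (20,X), (25,X), (26,Y), (30,Y), (34,Y), (40,Y)
ranks: 9->1, 16->2, 18->3, 20->4, 25->5, 26->6, 30->7, 34->8, 40->9
Step 2: Rank sum for X: R1 = 1 + 2 + 3 + 4 + 5 = 15.
Step 3: U_X = R1 - n1(n1+1)/2 = 15 - 5*6/2 = 15 - 15 = 0.
       U_Y = n1*n2 - U_X = 20 - 0 = 20.
Step 4: No ties, so the exact null distribution of U (based on enumerating the C(9,5) = 126 equally likely rank assignments) gives the two-sided p-value.
Step 5: p-value = 0.015873; compare to alpha = 0.1. reject H0.

U_X = 0, p = 0.015873, reject H0 at alpha = 0.1.


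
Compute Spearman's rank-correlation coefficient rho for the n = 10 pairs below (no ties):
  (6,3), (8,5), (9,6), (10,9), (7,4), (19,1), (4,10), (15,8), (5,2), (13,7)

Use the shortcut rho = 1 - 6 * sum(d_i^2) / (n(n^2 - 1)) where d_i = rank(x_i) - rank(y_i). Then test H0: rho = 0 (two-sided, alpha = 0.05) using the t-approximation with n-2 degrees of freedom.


Step 1: Rank x and y separately (midranks; no ties here).
rank(x): 6->3, 8->5, 9->6, 10->7, 7->4, 19->10, 4->1, 15->9, 5->2, 13->8
rank(y): 3->3, 5->5, 6->6, 9->9, 4->4, 1->1, 10->10, 8->8, 2->2, 7->7
Step 2: d_i = R_x(i) - R_y(i); compute d_i^2.
  (3-3)^2=0, (5-5)^2=0, (6-6)^2=0, (7-9)^2=4, (4-4)^2=0, (10-1)^2=81, (1-10)^2=81, (9-8)^2=1, (2-2)^2=0, (8-7)^2=1
sum(d^2) = 168.
Step 3: rho = 1 - 6*168 / (10*(10^2 - 1)) = 1 - 1008/990 = -0.018182.
Step 4: Under H0, t = rho * sqrt((n-2)/(1-rho^2)) = -0.0514 ~ t(8).
Step 5: Two-sided p-value from the t-distribution with 8 df = 0.960240.
Step 6: alpha = 0.05. fail to reject H0.

rho = -0.0182, p = 0.960240, fail to reject H0 at alpha = 0.05.


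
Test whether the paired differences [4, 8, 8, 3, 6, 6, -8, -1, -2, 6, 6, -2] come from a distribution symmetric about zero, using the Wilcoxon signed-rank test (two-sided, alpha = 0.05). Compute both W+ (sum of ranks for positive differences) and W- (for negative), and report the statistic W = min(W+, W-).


Step 1: Drop any zero differences (none here) and take |d_i|.
|d| = [4, 8, 8, 3, 6, 6, 8, 1, 2, 6, 6, 2]
Step 2: Midrank |d_i| (ties get averaged ranks).
ranks: |4|->5, |8|->11, |8|->11, |3|->4, |6|->7.5, |6|->7.5, |8|->11, |1|->1, |2|->2.5, |6|->7.5, |6|->7.5, |2|->2.5
Step 3: Attach original signs; sum ranks with positive sign and with negative sign.
W+ = 5 + 11 + 11 + 4 + 7.5 + 7.5 + 7.5 + 7.5 = 61
W- = 11 + 1 + 2.5 + 2.5 = 17
(Check: W+ + W- = 78 should equal n(n+1)/2 = 78.)
Step 4: Test statistic W = min(W+, W-) = 17.
Step 5: Ties in |d|, so use the tie-corrected normal approximation.
        E[W] = n(n+1)/4 = 12*13/4 = 39.
        Tie groups: |d|=2 (t=2), |d|=6 (t=4), |d|=8 (t=3); sum(t^3 - t) = 90.
        Var[W] = n(n+1)(2n+1)/24 - sum(t^3-t)/48 = 3900/24 - 90/48 = 160.625.
        z = (W - E[W]) / sqrt(Var[W]) = (17 - 39) / 12.6738 = -1.7359.
        Two-sided p = 2*Phi(z) = 0.082588.
Step 6: alpha = 0.05. fail to reject H0.

W+ = 61, W- = 17, W = min = 17, p = 0.082588, fail to reject H0.


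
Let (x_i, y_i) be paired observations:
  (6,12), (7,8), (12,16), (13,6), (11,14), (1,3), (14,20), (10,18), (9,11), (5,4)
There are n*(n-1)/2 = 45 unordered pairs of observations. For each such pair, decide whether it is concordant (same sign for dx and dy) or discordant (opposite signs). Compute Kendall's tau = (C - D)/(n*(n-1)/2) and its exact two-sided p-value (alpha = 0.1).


Step 1: Enumerate the 45 unordered pairs (i,j) with i<j and classify each by sign(x_j-x_i) * sign(y_j-y_i).
  (1,2):dx=+1,dy=-4->D; (1,3):dx=+6,dy=+4->C; (1,4):dx=+7,dy=-6->D; (1,5):dx=+5,dy=+2->C
  (1,6):dx=-5,dy=-9->C; (1,7):dx=+8,dy=+8->C; (1,8):dx=+4,dy=+6->C; (1,9):dx=+3,dy=-1->D
  (1,10):dx=-1,dy=-8->C; (2,3):dx=+5,dy=+8->C; (2,4):dx=+6,dy=-2->D; (2,5):dx=+4,dy=+6->C
  (2,6):dx=-6,dy=-5->C; (2,7):dx=+7,dy=+12->C; (2,8):dx=+3,dy=+10->C; (2,9):dx=+2,dy=+3->C
  (2,10):dx=-2,dy=-4->C; (3,4):dx=+1,dy=-10->D; (3,5):dx=-1,dy=-2->C; (3,6):dx=-11,dy=-13->C
  (3,7):dx=+2,dy=+4->C; (3,8):dx=-2,dy=+2->D; (3,9):dx=-3,dy=-5->C; (3,10):dx=-7,dy=-12->C
  (4,5):dx=-2,dy=+8->D; (4,6):dx=-12,dy=-3->C; (4,7):dx=+1,dy=+14->C; (4,8):dx=-3,dy=+12->D
  (4,9):dx=-4,dy=+5->D; (4,10):dx=-8,dy=-2->C; (5,6):dx=-10,dy=-11->C; (5,7):dx=+3,dy=+6->C
  (5,8):dx=-1,dy=+4->D; (5,9):dx=-2,dy=-3->C; (5,10):dx=-6,dy=-10->C; (6,7):dx=+13,dy=+17->C
  (6,8):dx=+9,dy=+15->C; (6,9):dx=+8,dy=+8->C; (6,10):dx=+4,dy=+1->C; (7,8):dx=-4,dy=-2->C
  (7,9):dx=-5,dy=-9->C; (7,10):dx=-9,dy=-16->C; (8,9):dx=-1,dy=-7->C; (8,10):dx=-5,dy=-14->C
  (9,10):dx=-4,dy=-7->C
Step 2: C = 35, D = 10, total pairs = 45.
Step 3: tau = (C - D)/(n(n-1)/2) = (35 - 10)/45 = 0.555556.
Step 4: Exact two-sided p-value (enumerate n! = 3628800 permutations of y under H0): p = 0.028609.
Step 5: alpha = 0.1. reject H0.

tau_b = 0.5556 (C=35, D=10), p = 0.028609, reject H0.


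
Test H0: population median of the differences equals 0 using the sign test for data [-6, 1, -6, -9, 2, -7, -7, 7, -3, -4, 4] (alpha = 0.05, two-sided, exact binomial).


Step 1: Discard zero differences. Original n = 11; n_eff = number of nonzero differences = 11.
Nonzero differences (with sign): -6, +1, -6, -9, +2, -7, -7, +7, -3, -4, +4
Step 2: Count signs: positive = 4, negative = 7.
Step 3: Under H0: P(positive) = 0.5, so the number of positives S ~ Bin(11, 0.5).
Step 4: Two-sided exact p-value = sum of Bin(11,0.5) probabilities at or below the observed probability = 0.548828.
Step 5: alpha = 0.05. fail to reject H0.

n_eff = 11, pos = 4, neg = 7, p = 0.548828, fail to reject H0.


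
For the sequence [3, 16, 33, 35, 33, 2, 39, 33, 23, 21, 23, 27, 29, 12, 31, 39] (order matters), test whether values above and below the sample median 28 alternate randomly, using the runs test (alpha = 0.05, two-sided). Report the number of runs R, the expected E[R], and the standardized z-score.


Step 1: Compute median = 28; label A = above, B = below.
Labels in order: BBAAABAABBBBABAA  (n_A = 8, n_B = 8)
Step 2: Count runs R = 8.
Step 3: Under H0 (random ordering), E[R] = 2*n_A*n_B/(n_A+n_B) + 1 = 2*8*8/16 + 1 = 9.0000.
        Var[R] = 2*n_A*n_B*(2*n_A*n_B - n_A - n_B) / ((n_A+n_B)^2 * (n_A+n_B-1)) = 14336/3840 = 3.7333.
        SD[R] = 1.9322.
Step 4: Continuity-corrected z = (R + 0.5 - E[R]) / SD[R] = (8 + 0.5 - 9.0000) / 1.9322 = -0.2588.
Step 5: Two-sided p-value via normal approximation = 2*(1 - Phi(|z|)) = 0.795809.
Step 6: alpha = 0.05. fail to reject H0.

R = 8, z = -0.2588, p = 0.795809, fail to reject H0.


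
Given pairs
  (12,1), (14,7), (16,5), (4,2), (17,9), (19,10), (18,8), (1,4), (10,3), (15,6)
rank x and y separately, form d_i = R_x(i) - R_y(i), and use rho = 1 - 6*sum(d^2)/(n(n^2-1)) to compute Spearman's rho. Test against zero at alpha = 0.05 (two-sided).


Step 1: Rank x and y separately (midranks; no ties here).
rank(x): 12->4, 14->5, 16->7, 4->2, 17->8, 19->10, 18->9, 1->1, 10->3, 15->6
rank(y): 1->1, 7->7, 5->5, 2->2, 9->9, 10->10, 8->8, 4->4, 3->3, 6->6
Step 2: d_i = R_x(i) - R_y(i); compute d_i^2.
  (4-1)^2=9, (5-7)^2=4, (7-5)^2=4, (2-2)^2=0, (8-9)^2=1, (10-10)^2=0, (9-8)^2=1, (1-4)^2=9, (3-3)^2=0, (6-6)^2=0
sum(d^2) = 28.
Step 3: rho = 1 - 6*28 / (10*(10^2 - 1)) = 1 - 168/990 = 0.830303.
Step 4: Under H0, t = rho * sqrt((n-2)/(1-rho^2)) = 4.2139 ~ t(8).
Step 5: Two-sided p-value from the t-distribution with 8 df = 0.002940.
Step 6: alpha = 0.05. reject H0.

rho = 0.8303, p = 0.002940, reject H0 at alpha = 0.05.


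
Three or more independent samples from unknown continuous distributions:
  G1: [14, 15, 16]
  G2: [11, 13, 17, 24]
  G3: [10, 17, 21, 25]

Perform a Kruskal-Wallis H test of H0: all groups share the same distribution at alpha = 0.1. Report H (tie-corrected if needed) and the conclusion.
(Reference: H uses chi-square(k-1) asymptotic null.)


Step 1: Combine all N = 11 observations and assign midranks.
sorted (value, group, rank): (10,G3,1), (11,G2,2), (13,G2,3), (14,G1,4), (15,G1,5), (16,G1,6), (17,G2,7.5), (17,G3,7.5), (21,G3,9), (24,G2,10), (25,G3,11)
Step 2: Sum ranks within each group.
R_1 = 15 (n_1 = 3)
R_2 = 22.5 (n_2 = 4)
R_3 = 28.5 (n_3 = 4)
Step 3: H = 12/(N(N+1)) * sum(R_i^2/n_i) - 3(N+1)
     = 12/(11*12) * (15^2/3 + 22.5^2/4 + 28.5^2/4) - 3*12
     = 0.090909 * 404.625 - 36
     = 0.784091.
Step 4: Ties present; correction factor C = 1 - 6/(11^3 - 11) = 0.995455. Corrected H = 0.784091 / 0.995455 = 0.787671.
Step 5: Under H0, H ~ chi^2(2); p-value = 0.674465.
Step 6: alpha = 0.1. fail to reject H0.

H = 0.7877, df = 2, p = 0.674465, fail to reject H0.


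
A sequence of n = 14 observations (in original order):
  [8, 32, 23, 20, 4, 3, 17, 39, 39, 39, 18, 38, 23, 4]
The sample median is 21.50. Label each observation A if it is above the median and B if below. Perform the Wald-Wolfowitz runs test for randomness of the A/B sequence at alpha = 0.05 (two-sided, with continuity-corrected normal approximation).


Step 1: Compute median = 21.50; label A = above, B = below.
Labels in order: BAABBBBAAABAAB  (n_A = 7, n_B = 7)
Step 2: Count runs R = 7.
Step 3: Under H0 (random ordering), E[R] = 2*n_A*n_B/(n_A+n_B) + 1 = 2*7*7/14 + 1 = 8.0000.
        Var[R] = 2*n_A*n_B*(2*n_A*n_B - n_A - n_B) / ((n_A+n_B)^2 * (n_A+n_B-1)) = 8232/2548 = 3.2308.
        SD[R] = 1.7974.
Step 4: Continuity-corrected z = (R + 0.5 - E[R]) / SD[R] = (7 + 0.5 - 8.0000) / 1.7974 = -0.2782.
Step 5: Two-sided p-value via normal approximation = 2*(1 - Phi(|z|)) = 0.780879.
Step 6: alpha = 0.05. fail to reject H0.

R = 7, z = -0.2782, p = 0.780879, fail to reject H0.
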